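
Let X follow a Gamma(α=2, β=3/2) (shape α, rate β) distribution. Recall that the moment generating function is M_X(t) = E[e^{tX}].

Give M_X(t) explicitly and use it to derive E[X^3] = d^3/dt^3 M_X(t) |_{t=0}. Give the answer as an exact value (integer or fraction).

E[X^3] = d^3M/dt^3 |_{t=0} = 64/9

M_X(t) = 9/(4*(3/2 - t)^2)
dM/dt = -36/(8*t^3 - 36*t^2 + 54*t - 27)
d^2M/dt^2 = 216/(16*t^4 - 96*t^3 + 216*t^2 - 216*t + 81)
d^3M/dt^3 = -1728/(32*t^5 - 240*t^4 + 720*t^3 - 1080*t^2 + 810*t - 243)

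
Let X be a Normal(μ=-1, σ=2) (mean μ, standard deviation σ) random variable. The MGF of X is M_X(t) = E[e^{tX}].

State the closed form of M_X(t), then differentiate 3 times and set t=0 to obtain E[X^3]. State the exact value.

M_X(t) = e^(2*t^2 - t)
M^(3)(t) = (64*t^3*e^(2*t^2) - 48*t^2*e^(2*t^2) + 60*t*e^(2*t^2) - 13*e^(2*t^2))*e^(-t)

E[X^3] = M^(3)(0) = -13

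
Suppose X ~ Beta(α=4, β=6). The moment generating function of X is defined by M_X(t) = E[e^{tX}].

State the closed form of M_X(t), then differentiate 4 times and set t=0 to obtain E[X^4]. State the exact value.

E[X^4] = M^(4)(0) = 7/143

M_X(t) = ₁F₁(4; 10; t)
M^(4)(t) = 7*₁F₁(8; 14; t)/143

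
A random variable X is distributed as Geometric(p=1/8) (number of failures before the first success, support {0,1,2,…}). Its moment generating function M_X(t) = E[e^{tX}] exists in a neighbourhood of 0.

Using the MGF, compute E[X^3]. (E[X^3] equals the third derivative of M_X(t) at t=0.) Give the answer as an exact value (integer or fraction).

M_X(t) = 1/(8*(1 - 7*e^(t)/8))
D^3[M](t) = (343*e^(3*t) + 1568*e^(2*t) + 448*e^(t))/(2401*e^(4*t) - 10976*e^(3*t) + 18816*e^(2*t) - 14336*e^(t) + 4096)

E[X^3] = D^3[M](0) = 2359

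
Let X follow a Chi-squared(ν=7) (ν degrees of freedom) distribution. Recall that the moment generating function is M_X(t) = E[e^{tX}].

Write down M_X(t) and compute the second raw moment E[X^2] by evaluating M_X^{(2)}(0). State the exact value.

E[X^2] = M^(2)(0) = 63

M_X(t) = (1 - 2*t)^(-7/2)
M^(2)(t) = -63/(32*t^5*√(1 - 2*t) - 80*t^4*√(1 - 2*t) + 80*t^3*√(1 - 2*t) - 40*t^2*√(1 - 2*t) + 10*t*√(1 - 2*t) - √(1 - 2*t))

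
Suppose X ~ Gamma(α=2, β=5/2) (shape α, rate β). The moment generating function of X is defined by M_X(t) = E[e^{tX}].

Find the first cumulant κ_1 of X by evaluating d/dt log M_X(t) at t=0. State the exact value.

M_X(t) = 25/(4*(5/2 - t)^2)
K_X(t) = log M_X(t) = -2*log(5/2 - t) - 2*log(2) + 2*log(5)
K^(1)(t) = -4/(2*t - 5)

κ_1 = K^(1)(0) = 4/5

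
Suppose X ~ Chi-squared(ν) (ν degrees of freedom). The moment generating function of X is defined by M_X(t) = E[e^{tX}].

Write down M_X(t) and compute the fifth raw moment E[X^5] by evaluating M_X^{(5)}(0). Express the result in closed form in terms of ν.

E[X^5] = D^5[M](0) = ν*(ν^4 + 20*ν^3 + 140*ν^2 + 400*ν + 384)

M_X(t) = (1 - 2*t)^(-ν/2)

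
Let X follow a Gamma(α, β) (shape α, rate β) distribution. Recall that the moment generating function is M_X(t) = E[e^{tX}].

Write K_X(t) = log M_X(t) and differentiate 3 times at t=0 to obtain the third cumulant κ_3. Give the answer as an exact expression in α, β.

M_X(t) = (β/(β - t))^α
K_X(t) = log M_X(t) = α*(log(β) - log(β - t))
K^(3)(t) = -2*α/(-β^3 + 3*β^2*t - 3*β*t^2 + t^3)

κ_3 = K^(3)(0) = 2*α/β^3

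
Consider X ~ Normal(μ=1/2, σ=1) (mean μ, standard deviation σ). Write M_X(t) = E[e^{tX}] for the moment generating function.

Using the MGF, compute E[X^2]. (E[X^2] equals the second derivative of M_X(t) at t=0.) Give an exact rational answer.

E[X^2] = d^2M/dt^2 |_{t=0} = 5/4

M_X(t) = e^(t^2/2 + t/2)
dM/dt = t*e^(t/2)*e^(t^2/2) + e^(t/2)*e^(t^2/2)/2
d^2M/dt^2 = t^2*e^(t/2)*e^(t^2/2) + t*e^(t/2)*e^(t^2/2) + 5*e^(t/2)*e^(t^2/2)/4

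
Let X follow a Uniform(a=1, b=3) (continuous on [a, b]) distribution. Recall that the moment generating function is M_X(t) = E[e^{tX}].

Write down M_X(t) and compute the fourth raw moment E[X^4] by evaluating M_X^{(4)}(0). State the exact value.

M_X(t) = (e^(3*t) - e^(t))/(2*t)
M′(t) = (3*t*e^(3*t) - t*e^(t) - e^(3*t) + e^(t))/(2*t^2)
M′′(t) = (9*t^2*e^(3*t) - t^2*e^(t) - 6*t*e^(3*t) + 2*t*e^(t) + 2*e^(3*t) - 2*e^(t))/(2*t^3)
M′′′(t) = (27*t^3*e^(3*t) - t^3*e^(t) - 27*t^2*e^(3*t) + 3*t^2*e^(t) + 18*t*e^(3*t) - 6*t*e^(t) - 6*e^(3*t) + 6*e^(t))/(2*t^4)
M′′′′(t) = (81*t^4*e^(3*t) - t^4*e^(t) - 108*t^3*e^(3*t) + 4*t^3*e^(t) + 108*t^2*e^(3*t) - 12*t^2*e^(t) - 72*t*e^(3*t) + 24*t*e^(t) + 24*e^(3*t) - 24*e^(t))/(2*t^5)

E[X^4] = M′′′′(0) = 121/5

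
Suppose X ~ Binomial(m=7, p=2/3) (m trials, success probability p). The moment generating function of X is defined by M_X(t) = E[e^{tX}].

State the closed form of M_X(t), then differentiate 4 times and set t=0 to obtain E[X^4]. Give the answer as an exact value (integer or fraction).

M_X(t) = (2*e^(t)/3 + 1/3)^7
dM/dt = 896*e^(7*t)/2187 + 896*e^(6*t)/729 + 1120*e^(5*t)/729 + 2240*e^(4*t)/2187 + 280*e^(3*t)/729 + 56*e^(2*t)/729 + 14*e^(t)/2187
d^2M/dt^2 = 6272*e^(7*t)/2187 + 1792*e^(6*t)/243 + 5600*e^(5*t)/729 + 8960*e^(4*t)/2187 + 280*e^(3*t)/243 + 112*e^(2*t)/729 + 14*e^(t)/2187
d^3M/dt^3 = 43904*e^(7*t)/2187 + 3584*e^(6*t)/81 + 28000*e^(5*t)/729 + 35840*e^(4*t)/2187 + 280*e^(3*t)/81 + 224*e^(2*t)/729 + 14*e^(t)/2187
d^4M/dt^4 = 307328*e^(7*t)/2187 + 7168*e^(6*t)/27 + 140000*e^(5*t)/729 + 143360*e^(4*t)/2187 + 280*e^(3*t)/27 + 448*e^(2*t)/729 + 14*e^(t)/2187

E[X^4] = d^4M/dt^4 |_{t=0} = 18214/27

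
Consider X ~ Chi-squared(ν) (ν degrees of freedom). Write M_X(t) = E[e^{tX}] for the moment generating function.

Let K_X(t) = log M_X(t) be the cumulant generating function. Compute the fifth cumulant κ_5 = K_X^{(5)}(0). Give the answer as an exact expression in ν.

M_X(t) = (1 - 2*t)^(-ν/2)
K_X(t) = log M_X(t) = -ν*log(1 - 2*t)/2
K^(5)(t) = -384*ν/(32*t^5 - 80*t^4 + 80*t^3 - 40*t^2 + 10*t - 1)

κ_5 = K^(5)(0) = 384*ν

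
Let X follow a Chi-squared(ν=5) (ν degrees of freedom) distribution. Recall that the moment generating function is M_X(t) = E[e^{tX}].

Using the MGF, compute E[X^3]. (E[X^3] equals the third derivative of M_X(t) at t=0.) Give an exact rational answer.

E[X^3] = D^3[M](0) = 315

M_X(t) = (1 - 2*t)^(-5/2)
D^3[M](t) = -315/(32*t^5*√(1 - 2*t) - 80*t^4*√(1 - 2*t) + 80*t^3*√(1 - 2*t) - 40*t^2*√(1 - 2*t) + 10*t*√(1 - 2*t) - √(1 - 2*t))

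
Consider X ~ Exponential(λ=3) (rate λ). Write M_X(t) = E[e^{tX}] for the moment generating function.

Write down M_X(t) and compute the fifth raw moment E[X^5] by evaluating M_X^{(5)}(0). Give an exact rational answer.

E[X^5] = M′′′′′(0) = 40/81

M_X(t) = 3/(3 - t)
M′(t) = 3/(t^2 - 6*t + 9)
M′′(t) = -6/(t^3 - 9*t^2 + 27*t - 27)
M′′′(t) = 18/(t^4 - 12*t^3 + 54*t^2 - 108*t + 81)
M′′′′(t) = -72/(t^5 - 15*t^4 + 90*t^3 - 270*t^2 + 405*t - 243)
M′′′′′(t) = 360/(t^6 - 18*t^5 + 135*t^4 - 540*t^3 + 1215*t^2 - 1458*t + 729)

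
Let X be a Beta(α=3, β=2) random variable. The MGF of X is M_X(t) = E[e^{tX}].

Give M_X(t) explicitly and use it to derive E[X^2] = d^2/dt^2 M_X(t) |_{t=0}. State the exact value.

E[X^2] = d^2M/dt^2 |_{t=0} = 2/5

M_X(t) = ₁F₁(3; 5; t)
dM/dt = 3*₁F₁(4; 6; t)/5
d^2M/dt^2 = 2*₁F₁(5; 7; t)/5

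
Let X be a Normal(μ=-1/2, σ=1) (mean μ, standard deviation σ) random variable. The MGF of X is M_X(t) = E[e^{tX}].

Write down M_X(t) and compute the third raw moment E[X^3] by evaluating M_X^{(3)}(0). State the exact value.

E[X^3] = D^3[M](0) = -13/8

M_X(t) = e^(t^2/2 - t/2)
D^3[M](t) = (8*t^3*e^(t^2/2) - 12*t^2*e^(t^2/2) + 30*t*e^(t^2/2) - 13*e^(t^2/2))*e^(-t/2)/8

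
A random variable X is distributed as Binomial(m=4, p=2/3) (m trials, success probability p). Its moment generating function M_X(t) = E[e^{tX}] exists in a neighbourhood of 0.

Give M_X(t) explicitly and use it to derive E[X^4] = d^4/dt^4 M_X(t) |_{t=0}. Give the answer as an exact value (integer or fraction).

E[X^4] = M′′′′(0) = 2360/27

M_X(t) = (2*e^(t)/3 + 1/3)^4
M′(t) = 64*e^(4*t)/81 + 32*e^(3*t)/27 + 16*e^(2*t)/27 + 8*e^(t)/81
M′′(t) = 256*e^(4*t)/81 + 32*e^(3*t)/9 + 32*e^(2*t)/27 + 8*e^(t)/81
M′′′(t) = 1024*e^(4*t)/81 + 32*e^(3*t)/3 + 64*e^(2*t)/27 + 8*e^(t)/81
M′′′′(t) = 4096*e^(4*t)/81 + 32*e^(3*t) + 128*e^(2*t)/27 + 8*e^(t)/81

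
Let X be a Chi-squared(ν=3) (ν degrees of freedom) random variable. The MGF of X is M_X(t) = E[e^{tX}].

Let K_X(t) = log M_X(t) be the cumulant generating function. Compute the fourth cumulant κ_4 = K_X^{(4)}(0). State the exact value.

M_X(t) = (1 - 2*t)^(-3/2)
K_X(t) = log M_X(t) = -3*log(1 - 2*t)/2
dK/dt = -3/(2*t - 1)
d^2K/dt^2 = 6/(4*t^2 - 4*t + 1)
d^3K/dt^3 = -24/(8*t^3 - 12*t^2 + 6*t - 1)
d^4K/dt^4 = 144/(16*t^4 - 32*t^3 + 24*t^2 - 8*t + 1)

κ_4 = d^4K/dt^4 |_{t=0} = 144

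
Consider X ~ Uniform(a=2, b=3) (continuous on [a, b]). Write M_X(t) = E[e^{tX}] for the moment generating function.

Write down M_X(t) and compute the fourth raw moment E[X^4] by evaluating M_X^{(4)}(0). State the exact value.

M_X(t) = (e^(3*t) - e^(2*t))/t

E[X^4] = D^4[M](0) = 211/5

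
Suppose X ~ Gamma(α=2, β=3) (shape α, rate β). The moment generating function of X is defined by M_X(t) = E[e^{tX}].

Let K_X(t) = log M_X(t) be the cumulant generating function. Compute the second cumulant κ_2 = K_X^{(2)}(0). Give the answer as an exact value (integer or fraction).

κ_2 = K^(2)(0) = 2/9

M_X(t) = 9/(3 - t)^2
K_X(t) = log M_X(t) = -2*log(3 - t) + 2*log(3)
K^(2)(t) = 2/(t^2 - 6*t + 9)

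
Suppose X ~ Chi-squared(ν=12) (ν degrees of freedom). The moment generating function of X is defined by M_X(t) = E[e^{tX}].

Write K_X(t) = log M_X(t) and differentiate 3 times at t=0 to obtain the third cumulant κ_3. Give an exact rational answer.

κ_3 = D^3[K](0) = 96

M_X(t) = (1 - 2*t)^(-6)
K_X(t) = log M_X(t) = -6*log(1 - 2*t)
D^3[K](t) = -96/(8*t^3 - 12*t^2 + 6*t - 1)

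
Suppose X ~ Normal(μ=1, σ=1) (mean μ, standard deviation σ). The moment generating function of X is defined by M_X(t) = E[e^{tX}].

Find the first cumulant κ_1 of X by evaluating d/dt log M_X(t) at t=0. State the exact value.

κ_1 = dK/dt |_{t=0} = 1

M_X(t) = e^(t^2/2 + t)
K_X(t) = log M_X(t) = t^2/2 + t
dK/dt = t + 1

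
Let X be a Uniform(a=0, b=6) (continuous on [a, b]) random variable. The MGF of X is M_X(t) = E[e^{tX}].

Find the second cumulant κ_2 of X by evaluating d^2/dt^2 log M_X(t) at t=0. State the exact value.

M_X(t) = (e^(6*t) - 1)/(6*t)
K_X(t) = log M_X(t) = -log(t) + log(e^(6*t) - 1) - log(6)
D^2[K](t) = (-36*t^2*e^(6*t) + e^(12*t) - 2*e^(6*t) + 1)/(t^2*e^(12*t) - 2*t^2*e^(6*t) + t^2)

κ_2 = D^2[K](0) = 3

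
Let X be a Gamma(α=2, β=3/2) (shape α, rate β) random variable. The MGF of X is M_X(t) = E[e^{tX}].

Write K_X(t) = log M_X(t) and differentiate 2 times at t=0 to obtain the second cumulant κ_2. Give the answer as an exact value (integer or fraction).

κ_2 = D^2[K](0) = 8/9

M_X(t) = 9/(4*(3/2 - t)^2)
K_X(t) = log M_X(t) = -2*log(3/2 - t) - 2*log(2) + 2*log(3)
D^2[K](t) = 8/(4*t^2 - 12*t + 9)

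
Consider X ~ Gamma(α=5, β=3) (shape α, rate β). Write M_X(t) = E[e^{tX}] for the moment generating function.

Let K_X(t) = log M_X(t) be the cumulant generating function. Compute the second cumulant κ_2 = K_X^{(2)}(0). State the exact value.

M_X(t) = 243/(3 - t)^5
K_X(t) = log M_X(t) = -5*log(3 - t) + 5*log(3)
K′(t) = -5/(t - 3)
K′′(t) = 5/(t^2 - 6*t + 9)

κ_2 = K′′(0) = 5/9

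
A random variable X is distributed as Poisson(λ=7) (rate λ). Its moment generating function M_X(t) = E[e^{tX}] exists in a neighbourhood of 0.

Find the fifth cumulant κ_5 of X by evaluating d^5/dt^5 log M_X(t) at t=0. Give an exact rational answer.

κ_5 = D^5[K](0) = 7

M_X(t) = e^(7*e^(t) - 7)
K_X(t) = log M_X(t) = 7*e^(t) - 7
D^5[K](t) = 7*e^(t)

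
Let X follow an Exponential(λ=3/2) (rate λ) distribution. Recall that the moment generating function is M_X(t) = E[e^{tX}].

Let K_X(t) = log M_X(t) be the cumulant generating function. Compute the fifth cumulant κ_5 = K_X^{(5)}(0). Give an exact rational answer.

M_X(t) = 3/(2*(3/2 - t))
K_X(t) = log M_X(t) = -log(3/2 - t) - log(2) + log(3)
dK/dt = -2/(2*t - 3)
d^2K/dt^2 = 4/(4*t^2 - 12*t + 9)
d^3K/dt^3 = -16/(8*t^3 - 36*t^2 + 54*t - 27)
d^4K/dt^4 = 96/(16*t^4 - 96*t^3 + 216*t^2 - 216*t + 81)
d^5K/dt^5 = -768/(32*t^5 - 240*t^4 + 720*t^3 - 1080*t^2 + 810*t - 243)

κ_5 = d^5K/dt^5 |_{t=0} = 256/81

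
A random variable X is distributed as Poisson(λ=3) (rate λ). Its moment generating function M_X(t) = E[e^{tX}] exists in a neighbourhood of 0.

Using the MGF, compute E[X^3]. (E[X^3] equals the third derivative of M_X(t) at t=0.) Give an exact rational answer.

M_X(t) = e^(3*e^(t) - 3)
M^(3)(t) = (27*e^(3*t)*e^(3*e^(t)) + 27*e^(2*t)*e^(3*e^(t)) + 3*e^(t)*e^(3*e^(t)))*e^(-3)

E[X^3] = M^(3)(0) = 57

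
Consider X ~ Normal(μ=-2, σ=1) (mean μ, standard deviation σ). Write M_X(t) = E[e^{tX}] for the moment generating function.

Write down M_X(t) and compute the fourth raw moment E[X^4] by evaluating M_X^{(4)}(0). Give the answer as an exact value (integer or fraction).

M_X(t) = e^(t^2/2 - 2*t)
D^4[M](t) = (t^4*e^(t^2/2) - 8*t^3*e^(t^2/2) + 30*t^2*e^(t^2/2) - 56*t*e^(t^2/2) + 43*e^(t^2/2))*e^(-2*t)

E[X^4] = D^4[M](0) = 43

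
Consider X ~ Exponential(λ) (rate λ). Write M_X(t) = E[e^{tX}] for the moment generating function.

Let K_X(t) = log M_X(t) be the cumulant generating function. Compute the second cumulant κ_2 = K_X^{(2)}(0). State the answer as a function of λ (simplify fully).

κ_2 = d^2K/dt^2 |_{t=0} = λ^(-2)

M_X(t) = λ/(λ - t)
K_X(t) = log M_X(t) = log(λ) - log(λ - t)
dK/dt = -1/(-λ + t)
d^2K/dt^2 = 1/(λ^2 - 2*λ*t + t^2)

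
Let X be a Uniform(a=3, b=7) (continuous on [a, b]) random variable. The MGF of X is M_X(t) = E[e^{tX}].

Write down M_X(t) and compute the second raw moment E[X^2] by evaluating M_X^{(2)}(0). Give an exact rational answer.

M_X(t) = (e^(7*t) - e^(3*t))/(4*t)
dM/dt = (7*t*e^(7*t) - 3*t*e^(3*t) - e^(7*t) + e^(3*t))/(4*t^2)
d^2M/dt^2 = (49*t^2*e^(7*t) - 9*t^2*e^(3*t) - 14*t*e^(7*t) + 6*t*e^(3*t) + 2*e^(7*t) - 2*e^(3*t))/(4*t^3)

E[X^2] = d^2M/dt^2 |_{t=0} = 79/3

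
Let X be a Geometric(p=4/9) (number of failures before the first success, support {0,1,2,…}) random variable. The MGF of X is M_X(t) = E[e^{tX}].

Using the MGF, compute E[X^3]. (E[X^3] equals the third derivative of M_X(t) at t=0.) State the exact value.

E[X^3] = M′′′(0) = 715/32

M_X(t) = 4/(9*(1 - 5*e^(t)/9))
M′(t) = 20*e^(t)/(25*e^(2*t) - 90*e^(t) + 81)
M′′(t) = (-100*e^(2*t) - 180*e^(t))/(125*e^(3*t) - 675*e^(2*t) + 1215*e^(t) - 729)
M′′′(t) = (500*e^(3*t) + 3600*e^(2*t) + 1620*e^(t))/(625*e^(4*t) - 4500*e^(3*t) + 12150*e^(2*t) - 14580*e^(t) + 6561)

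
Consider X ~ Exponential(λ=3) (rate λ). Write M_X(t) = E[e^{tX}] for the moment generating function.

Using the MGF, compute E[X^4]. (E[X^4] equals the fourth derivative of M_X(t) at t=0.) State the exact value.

M_X(t) = 3/(3 - t)
dM/dt = 3/(t^2 - 6*t + 9)
d^2M/dt^2 = -6/(t^3 - 9*t^2 + 27*t - 27)
d^3M/dt^3 = 18/(t^4 - 12*t^3 + 54*t^2 - 108*t + 81)
d^4M/dt^4 = -72/(t^5 - 15*t^4 + 90*t^3 - 270*t^2 + 405*t - 243)

E[X^4] = d^4M/dt^4 |_{t=0} = 8/27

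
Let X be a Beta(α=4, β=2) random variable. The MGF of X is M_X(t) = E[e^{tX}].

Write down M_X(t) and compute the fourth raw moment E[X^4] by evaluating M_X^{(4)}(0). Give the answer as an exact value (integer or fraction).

E[X^4] = D^4[M](0) = 5/18

M_X(t) = ₁F₁(4; 6; t)
D^4[M](t) = 5*₁F₁(8; 10; t)/18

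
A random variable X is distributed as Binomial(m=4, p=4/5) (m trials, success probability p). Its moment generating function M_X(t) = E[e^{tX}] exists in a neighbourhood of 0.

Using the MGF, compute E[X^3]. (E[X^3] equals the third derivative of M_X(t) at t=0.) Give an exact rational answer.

M_X(t) = (4*e^(t)/5 + 1/5)^4
D^3[M](t) = 16384*e^(4*t)/625 + 6912*e^(3*t)/625 + 768*e^(2*t)/625 + 16*e^(t)/625

E[X^3] = D^3[M](0) = 4816/125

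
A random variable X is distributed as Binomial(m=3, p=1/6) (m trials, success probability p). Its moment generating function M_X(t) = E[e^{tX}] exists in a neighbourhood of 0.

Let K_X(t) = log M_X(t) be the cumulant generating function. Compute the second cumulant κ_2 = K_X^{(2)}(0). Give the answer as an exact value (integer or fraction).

κ_2 = D^2[K](0) = 5/12

M_X(t) = (e^(t)/6 + 5/6)^3
K_X(t) = log M_X(t) = 3*log(e^(t)/6 + 5/6)
D^2[K](t) = 15*e^(t)/(e^(2*t) + 10*e^(t) + 25)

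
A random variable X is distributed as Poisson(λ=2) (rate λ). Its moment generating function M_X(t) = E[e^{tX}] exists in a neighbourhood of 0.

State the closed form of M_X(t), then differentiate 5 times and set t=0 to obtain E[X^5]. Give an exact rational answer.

M_X(t) = e^(2*e^(t) - 2)
dM/dt = 2*e^(-2)*e^(t)*e^(2*e^(t))
d^2M/dt^2 = (4*e^(2*t)*e^(2*e^(t)) + 2*e^(t)*e^(2*e^(t)))*e^(-2)
d^3M/dt^3 = (8*e^(3*t)*e^(2*e^(t)) + 12*e^(2*t)*e^(2*e^(t)) + 2*e^(t)*e^(2*e^(t)))*e^(-2)
d^4M/dt^4 = (16*e^(4*t)*e^(2*e^(t)) + 48*e^(3*t)*e^(2*e^(t)) + 28*e^(2*t)*e^(2*e^(t)) + 2*e^(t)*e^(2*e^(t)))*e^(-2)
d^5M/dt^5 = (32*e^(5*t)*e^(2*e^(t)) + 160*e^(4*t)*e^(2*e^(t)) + 200*e^(3*t)*e^(2*e^(t)) + 60*e^(2*t)*e^(2*e^(t)) + 2*e^(t)*e^(2*e^(t)))*e^(-2)

E[X^5] = d^5M/dt^5 |_{t=0} = 454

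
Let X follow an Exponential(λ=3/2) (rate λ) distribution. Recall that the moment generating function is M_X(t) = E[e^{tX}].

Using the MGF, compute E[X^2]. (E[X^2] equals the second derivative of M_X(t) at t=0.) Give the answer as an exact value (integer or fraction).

M_X(t) = 3/(2*(3/2 - t))
dM/dt = 6/(4*t^2 - 12*t + 9)
d^2M/dt^2 = -24/(8*t^3 - 36*t^2 + 54*t - 27)

E[X^2] = d^2M/dt^2 |_{t=0} = 8/9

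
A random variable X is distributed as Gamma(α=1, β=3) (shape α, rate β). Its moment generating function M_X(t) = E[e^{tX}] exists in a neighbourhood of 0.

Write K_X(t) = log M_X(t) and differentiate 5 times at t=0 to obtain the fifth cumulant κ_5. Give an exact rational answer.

κ_5 = D^5[K](0) = 8/81

M_X(t) = 3/(3 - t)
K_X(t) = log M_X(t) = -log(3 - t) + log(3)
D^5[K](t) = -24/(t^5 - 15*t^4 + 90*t^3 - 270*t^2 + 405*t - 243)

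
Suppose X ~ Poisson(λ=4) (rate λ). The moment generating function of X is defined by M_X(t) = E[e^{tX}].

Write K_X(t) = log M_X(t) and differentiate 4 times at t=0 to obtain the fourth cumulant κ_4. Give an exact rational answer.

κ_4 = K^(4)(0) = 4

M_X(t) = e^(4*e^(t) - 4)
K_X(t) = log M_X(t) = 4*e^(t) - 4
K^(4)(t) = 4*e^(t)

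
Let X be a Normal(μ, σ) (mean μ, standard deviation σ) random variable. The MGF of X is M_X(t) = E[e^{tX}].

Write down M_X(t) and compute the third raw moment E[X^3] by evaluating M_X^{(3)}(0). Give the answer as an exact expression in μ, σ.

M_X(t) = e^(μ*t + σ^2*t^2/2)
M′(t) = μ*e^(μ*t)*e^(σ^2*t^2/2) + σ^2*t*e^(μ*t)*e^(σ^2*t^2/2)
M′′(t) = μ^2*e^(μ*t)*e^(σ^2*t^2/2) + 2*μ*σ^2*t*e^(μ*t)*e^(σ^2*t^2/2) + σ^4*t^2*e^(μ*t)*e^(σ^2*t^2/2) + σ^2*e^(μ*t)*e^(σ^2*t^2/2)

E[X^3] = M′′′(0) = μ*(μ^2 + 3*σ^2)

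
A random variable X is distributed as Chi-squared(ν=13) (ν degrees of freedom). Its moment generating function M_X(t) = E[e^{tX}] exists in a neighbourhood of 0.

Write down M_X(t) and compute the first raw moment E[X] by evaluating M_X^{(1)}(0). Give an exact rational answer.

M_X(t) = (1 - 2*t)^(-13/2)
M^(1)(t) = -13/(128*t^7*√(1 - 2*t) - 448*t^6*√(1 - 2*t) + 672*t^5*√(1 - 2*t) - 560*t^4*√(1 - 2*t) + 280*t^3*√(1 - 2*t) - 84*t^2*√(1 - 2*t) + 14*t*√(1 - 2*t) - √(1 - 2*t))

E[X] = M^(1)(0) = 13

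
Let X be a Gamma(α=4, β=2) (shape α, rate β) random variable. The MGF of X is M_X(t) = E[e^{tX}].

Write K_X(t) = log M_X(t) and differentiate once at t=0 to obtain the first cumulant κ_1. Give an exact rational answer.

M_X(t) = 16/(2 - t)^4
K_X(t) = log M_X(t) = -4*log(2 - t) + 4*log(2)
D[K](t) = -4/(t - 2)

κ_1 = D[K](0) = 2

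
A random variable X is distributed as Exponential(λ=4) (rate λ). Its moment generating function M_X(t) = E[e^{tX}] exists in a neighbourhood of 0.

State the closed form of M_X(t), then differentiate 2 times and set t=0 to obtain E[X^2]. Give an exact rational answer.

E[X^2] = M^(2)(0) = 1/8

M_X(t) = 4/(4 - t)
M^(2)(t) = -8/(t^3 - 12*t^2 + 48*t - 64)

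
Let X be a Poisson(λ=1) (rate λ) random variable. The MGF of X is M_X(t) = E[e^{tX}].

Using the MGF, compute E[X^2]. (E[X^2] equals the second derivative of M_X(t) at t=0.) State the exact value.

E[X^2] = D^2[M](0) = 2

M_X(t) = e^(e^(t) - 1)
D^2[M](t) = (e^(2*t)*e^(e^(t)) + e^(t)*e^(e^(t)))*e^(-1)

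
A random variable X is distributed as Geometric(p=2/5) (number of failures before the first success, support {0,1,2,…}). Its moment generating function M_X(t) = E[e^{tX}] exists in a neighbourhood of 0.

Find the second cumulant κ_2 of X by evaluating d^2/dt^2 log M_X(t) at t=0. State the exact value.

M_X(t) = 2/(5*(1 - 3*e^(t)/5))
K_X(t) = log M_X(t) = -log(1 - 3*e^(t)/5) - log(5) + log(2)
dK/dt = -3*e^(t)/(3*e^(t) - 5)
d^2K/dt^2 = 15*e^(t)/(9*e^(2*t) - 30*e^(t) + 25)

κ_2 = d^2K/dt^2 |_{t=0} = 15/4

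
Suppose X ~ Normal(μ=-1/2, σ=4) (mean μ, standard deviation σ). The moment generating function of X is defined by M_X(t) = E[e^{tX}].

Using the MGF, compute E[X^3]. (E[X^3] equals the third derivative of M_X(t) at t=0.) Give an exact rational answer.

M_X(t) = e^(8*t^2 - t/2)
M^(3)(t) = (32768*t^3*e^(8*t^2) - 3072*t^2*e^(8*t^2) + 6240*t*e^(8*t^2) - 193*e^(8*t^2))*e^(-t/2)/8

E[X^3] = M^(3)(0) = -193/8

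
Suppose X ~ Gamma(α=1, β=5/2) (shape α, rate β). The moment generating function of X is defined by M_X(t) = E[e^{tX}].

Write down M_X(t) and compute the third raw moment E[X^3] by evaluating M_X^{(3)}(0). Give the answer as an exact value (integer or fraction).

E[X^3] = d^3M/dt^3 |_{t=0} = 48/125

M_X(t) = 5/(2*(5/2 - t))
dM/dt = 10/(4*t^2 - 20*t + 25)
d^2M/dt^2 = -40/(8*t^3 - 60*t^2 + 150*t - 125)
d^3M/dt^3 = 240/(16*t^4 - 160*t^3 + 600*t^2 - 1000*t + 625)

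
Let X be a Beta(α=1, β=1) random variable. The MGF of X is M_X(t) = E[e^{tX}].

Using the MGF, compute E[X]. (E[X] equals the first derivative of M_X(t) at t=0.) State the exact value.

E[X] = dM/dt |_{t=0} = 1/2

M_X(t) = ₁F₁(1; 2; t)
dM/dt = ₁F₁(2; 3; t)/2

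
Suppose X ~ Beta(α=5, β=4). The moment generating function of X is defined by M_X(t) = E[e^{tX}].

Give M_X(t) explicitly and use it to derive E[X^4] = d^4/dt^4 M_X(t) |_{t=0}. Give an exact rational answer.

E[X^4] = M^(4)(0) = 14/99

M_X(t) = ₁F₁(5; 9; t)
M^(4)(t) = 14*₁F₁(9; 13; t)/99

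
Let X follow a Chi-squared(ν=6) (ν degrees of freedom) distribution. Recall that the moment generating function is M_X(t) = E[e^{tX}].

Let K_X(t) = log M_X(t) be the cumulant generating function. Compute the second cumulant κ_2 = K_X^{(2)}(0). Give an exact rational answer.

M_X(t) = (1 - 2*t)^(-3)
K_X(t) = log M_X(t) = -3*log(1 - 2*t)
D^2[K](t) = 12/(4*t^2 - 4*t + 1)

κ_2 = D^2[K](0) = 12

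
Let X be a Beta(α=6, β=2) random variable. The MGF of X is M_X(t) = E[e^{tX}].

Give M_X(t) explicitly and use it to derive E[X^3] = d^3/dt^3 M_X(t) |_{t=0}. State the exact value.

E[X^3] = D^3[M](0) = 7/15

M_X(t) = ₁F₁(6; 8; t)
D^3[M](t) = 7*₁F₁(9; 11; t)/15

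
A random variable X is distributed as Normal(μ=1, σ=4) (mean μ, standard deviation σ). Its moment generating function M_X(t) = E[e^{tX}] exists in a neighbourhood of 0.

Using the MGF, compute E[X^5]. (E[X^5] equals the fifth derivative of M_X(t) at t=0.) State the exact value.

E[X^5] = d^5M/dt^5 |_{t=0} = 4001

M_X(t) = e^(8*t^2 + t)
dM/dt = 16*t*e^(t)*e^(8*t^2) + e^(t)*e^(8*t^2)
d^2M/dt^2 = 256*t^2*e^(t)*e^(8*t^2) + 32*t*e^(t)*e^(8*t^2) + 17*e^(t)*e^(8*t^2)
d^3M/dt^3 = 4096*t^3*e^(t)*e^(8*t^2) + 768*t^2*e^(t)*e^(8*t^2) + 816*t*e^(t)*e^(8*t^2) + 49*e^(t)*e^(8*t^2)
d^4M/dt^4 = 65536*t^4*e^(t)*e^(8*t^2) + 16384*t^3*e^(t)*e^(8*t^2) + 26112*t^2*e^(t)*e^(8*t^2) + 3136*t*e^(t)*e^(8*t^2) + 865*e^(t)*e^(8*t^2)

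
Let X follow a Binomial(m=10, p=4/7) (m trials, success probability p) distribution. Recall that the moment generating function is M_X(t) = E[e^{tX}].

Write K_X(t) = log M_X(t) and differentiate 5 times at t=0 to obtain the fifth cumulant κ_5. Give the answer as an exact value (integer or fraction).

M_X(t) = (4*e^(t)/7 + 3/7)^10
K_X(t) = log M_X(t) = 10*log(4*e^(t)/7 + 3/7)
K^(5)(t) = (-7680*e^(4*t) + 63360*e^(3*t) - 47520*e^(2*t) + 3240*e^(t))/(1024*e^(5*t) + 3840*e^(4*t) + 5760*e^(3*t) + 4320*e^(2*t) + 1620*e^(t) + 243)

κ_5 = K^(5)(0) = 11400/16807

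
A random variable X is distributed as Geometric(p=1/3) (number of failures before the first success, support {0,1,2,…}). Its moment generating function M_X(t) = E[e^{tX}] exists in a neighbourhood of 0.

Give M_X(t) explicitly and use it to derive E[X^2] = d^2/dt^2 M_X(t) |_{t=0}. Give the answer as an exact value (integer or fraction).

E[X^2] = D^2[M](0) = 10

M_X(t) = 1/(3*(1 - 2*e^(t)/3))
D^2[M](t) = (-4*e^(2*t) - 6*e^(t))/(8*e^(3*t) - 36*e^(2*t) + 54*e^(t) - 27)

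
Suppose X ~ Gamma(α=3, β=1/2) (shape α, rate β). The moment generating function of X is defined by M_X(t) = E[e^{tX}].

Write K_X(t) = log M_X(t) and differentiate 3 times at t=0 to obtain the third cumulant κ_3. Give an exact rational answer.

M_X(t) = 1/(8*(1/2 - t)^3)
K_X(t) = log M_X(t) = -3*log(1/2 - t) - 3*log(2)
K^(3)(t) = -48/(8*t^3 - 12*t^2 + 6*t - 1)

κ_3 = K^(3)(0) = 48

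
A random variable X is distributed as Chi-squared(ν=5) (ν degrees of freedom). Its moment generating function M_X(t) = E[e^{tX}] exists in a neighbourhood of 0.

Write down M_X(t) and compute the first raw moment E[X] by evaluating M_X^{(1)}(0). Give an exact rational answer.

M_X(t) = (1 - 2*t)^(-5/2)
D[M](t) = -5/(8*t^3*√(1 - 2*t) - 12*t^2*√(1 - 2*t) + 6*t*√(1 - 2*t) - √(1 - 2*t))

E[X] = D[M](0) = 5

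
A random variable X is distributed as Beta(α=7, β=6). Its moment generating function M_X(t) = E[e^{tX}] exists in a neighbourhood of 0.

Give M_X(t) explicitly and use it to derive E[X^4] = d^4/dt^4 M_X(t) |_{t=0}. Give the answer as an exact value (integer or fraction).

M_X(t) = ₁F₁(7; 13; t)
D^4[M](t) = 3*₁F₁(11; 17; t)/26

E[X^4] = D^4[M](0) = 3/26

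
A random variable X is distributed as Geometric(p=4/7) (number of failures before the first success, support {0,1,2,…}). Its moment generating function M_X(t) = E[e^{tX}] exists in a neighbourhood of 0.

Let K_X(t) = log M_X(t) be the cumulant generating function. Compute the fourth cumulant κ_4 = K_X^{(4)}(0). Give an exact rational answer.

κ_4 = d^4K/dt^4 |_{t=0} = 1491/128

M_X(t) = 4/(7*(1 - 3*e^(t)/7))
K_X(t) = log M_X(t) = -log(1 - 3*e^(t)/7) - log(7) + 2*log(2)
dK/dt = -3*e^(t)/(3*e^(t) - 7)
d^2K/dt^2 = 21*e^(t)/(9*e^(2*t) - 42*e^(t) + 49)
d^3K/dt^3 = (-63*e^(2*t) - 147*e^(t))/(27*e^(3*t) - 189*e^(2*t) + 441*e^(t) - 343)
d^4K/dt^4 = (189*e^(3*t) + 1764*e^(2*t) + 1029*e^(t))/(81*e^(4*t) - 756*e^(3*t) + 2646*e^(2*t) - 4116*e^(t) + 2401)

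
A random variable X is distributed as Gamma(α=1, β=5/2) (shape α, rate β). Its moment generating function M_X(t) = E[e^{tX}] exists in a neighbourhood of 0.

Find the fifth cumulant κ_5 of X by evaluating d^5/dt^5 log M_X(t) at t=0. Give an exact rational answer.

κ_5 = K^(5)(0) = 768/3125

M_X(t) = 5/(2*(5/2 - t))
K_X(t) = log M_X(t) = -log(5/2 - t) - log(2) + log(5)
K^(5)(t) = -768/(32*t^5 - 400*t^4 + 2000*t^3 - 5000*t^2 + 6250*t - 3125)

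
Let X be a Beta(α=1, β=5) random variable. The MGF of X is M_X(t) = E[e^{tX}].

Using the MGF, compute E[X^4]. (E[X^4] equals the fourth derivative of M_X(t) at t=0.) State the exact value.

M_X(t) = ₁F₁(1; 6; t)
M′(t) = ₁F₁(2; 7; t)/6
M′′(t) = ₁F₁(3; 8; t)/21
M′′′(t) = ₁F₁(4; 9; t)/56
M′′′′(t) = ₁F₁(5; 10; t)/126

E[X^4] = M′′′′(0) = 1/126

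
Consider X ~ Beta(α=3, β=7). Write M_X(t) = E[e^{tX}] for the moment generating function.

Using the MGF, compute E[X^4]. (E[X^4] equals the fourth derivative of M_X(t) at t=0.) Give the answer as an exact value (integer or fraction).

M_X(t) = ₁F₁(3; 10; t)
dM/dt = 3*₁F₁(4; 11; t)/10
d^2M/dt^2 = 6*₁F₁(5; 12; t)/55
d^3M/dt^3 = ₁F₁(6; 13; t)/22
d^4M/dt^4 = 3*₁F₁(7; 14; t)/143

E[X^4] = d^4M/dt^4 |_{t=0} = 3/143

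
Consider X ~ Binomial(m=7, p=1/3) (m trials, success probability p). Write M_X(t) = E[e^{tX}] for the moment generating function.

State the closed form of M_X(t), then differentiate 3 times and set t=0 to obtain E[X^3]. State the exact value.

E[X^3] = D^3[M](0) = 217/9

M_X(t) = (e^(t)/3 + 2/3)^7
D^3[M](t) = 343*e^(7*t)/2187 + 112*e^(6*t)/81 + 3500*e^(5*t)/729 + 17920*e^(4*t)/2187 + 560*e^(3*t)/81 + 1792*e^(2*t)/729 + 448*e^(t)/2187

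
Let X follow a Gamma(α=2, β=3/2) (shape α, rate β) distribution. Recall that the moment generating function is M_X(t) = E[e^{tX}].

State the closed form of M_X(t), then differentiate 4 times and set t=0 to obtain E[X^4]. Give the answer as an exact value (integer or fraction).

E[X^4] = M^(4)(0) = 640/27

M_X(t) = 9/(4*(3/2 - t)^2)
M^(4)(t) = 17280/(64*t^6 - 576*t^5 + 2160*t^4 - 4320*t^3 + 4860*t^2 - 2916*t + 729)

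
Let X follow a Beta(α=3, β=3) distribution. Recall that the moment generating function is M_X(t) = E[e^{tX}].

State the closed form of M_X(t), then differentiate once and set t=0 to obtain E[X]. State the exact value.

E[X] = D[M](0) = 1/2

M_X(t) = ₁F₁(3; 6; t)
D[M](t) = ₁F₁(4; 7; t)/2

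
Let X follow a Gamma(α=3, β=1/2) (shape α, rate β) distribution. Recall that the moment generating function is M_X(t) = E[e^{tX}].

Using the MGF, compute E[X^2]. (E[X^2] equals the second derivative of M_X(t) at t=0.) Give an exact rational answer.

E[X^2] = D^2[M](0) = 48

M_X(t) = 1/(8*(1/2 - t)^3)
D^2[M](t) = -48/(32*t^5 - 80*t^4 + 80*t^3 - 40*t^2 + 10*t - 1)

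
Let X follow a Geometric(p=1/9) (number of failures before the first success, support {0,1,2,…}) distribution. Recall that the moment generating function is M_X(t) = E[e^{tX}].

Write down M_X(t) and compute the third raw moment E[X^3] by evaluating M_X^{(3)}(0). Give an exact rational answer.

M_X(t) = 1/(9*(1 - 8*e^(t)/9))
D^3[M](t) = (512*e^(3*t) + 2304*e^(2*t) + 648*e^(t))/(4096*e^(4*t) - 18432*e^(3*t) + 31104*e^(2*t) - 23328*e^(t) + 6561)

E[X^3] = D^3[M](0) = 3464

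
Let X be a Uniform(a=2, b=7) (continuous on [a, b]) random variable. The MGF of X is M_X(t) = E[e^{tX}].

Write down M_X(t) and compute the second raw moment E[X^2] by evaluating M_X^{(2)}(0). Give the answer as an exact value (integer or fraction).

E[X^2] = D^2[M](0) = 67/3

M_X(t) = (e^(7*t) - e^(2*t))/(5*t)
D^2[M](t) = (49*t^2*e^(7*t) - 4*t^2*e^(2*t) - 14*t*e^(7*t) + 4*t*e^(2*t) + 2*e^(7*t) - 2*e^(2*t))/(5*t^3)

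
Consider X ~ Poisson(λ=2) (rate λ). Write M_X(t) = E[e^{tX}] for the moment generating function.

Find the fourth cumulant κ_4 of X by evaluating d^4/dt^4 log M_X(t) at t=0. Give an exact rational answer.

κ_4 = d^4K/dt^4 |_{t=0} = 2

M_X(t) = e^(2*e^(t) - 2)
K_X(t) = log M_X(t) = 2*e^(t) - 2
dK/dt = 2*e^(t)
d^2K/dt^2 = 2*e^(t)
d^3K/dt^3 = 2*e^(t)
d^4K/dt^4 = 2*e^(t)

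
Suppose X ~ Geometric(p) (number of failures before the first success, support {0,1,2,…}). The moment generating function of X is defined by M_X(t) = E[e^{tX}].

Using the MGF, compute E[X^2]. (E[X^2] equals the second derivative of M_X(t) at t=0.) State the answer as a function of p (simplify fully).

E[X^2] = M^(2)(0) = 1 - 3/p + 2/p^2

M_X(t) = p/(-(1 - p)*e^(t) + 1)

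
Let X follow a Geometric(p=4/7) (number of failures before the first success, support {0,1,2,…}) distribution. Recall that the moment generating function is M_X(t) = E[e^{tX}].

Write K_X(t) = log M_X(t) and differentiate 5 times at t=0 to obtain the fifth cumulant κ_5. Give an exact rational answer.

M_X(t) = 4/(7*(1 - 3*e^(t)/7))
K_X(t) = log M_X(t) = -log(1 - 3*e^(t)/7) - log(7) + 2*log(2)
dK/dt = -3*e^(t)/(3*e^(t) - 7)
d^2K/dt^2 = 21*e^(t)/(9*e^(2*t) - 42*e^(t) + 49)
d^3K/dt^3 = (-63*e^(2*t) - 147*e^(t))/(27*e^(3*t) - 189*e^(2*t) + 441*e^(t) - 343)
d^4K/dt^4 = (189*e^(3*t) + 1764*e^(2*t) + 1029*e^(t))/(81*e^(4*t) - 756*e^(3*t) + 2646*e^(2*t) - 4116*e^(t) + 2401)
d^5K/dt^5 = (-567*e^(4*t) - 14553*e^(3*t) - 33957*e^(2*t) - 7203*e^(t))/(243*e^(5*t) - 2835*e^(4*t) + 13230*e^(3*t) - 30870*e^(2*t) + 36015*e^(t) - 16807)

κ_5 = d^5K/dt^5 |_{t=0} = 7035/128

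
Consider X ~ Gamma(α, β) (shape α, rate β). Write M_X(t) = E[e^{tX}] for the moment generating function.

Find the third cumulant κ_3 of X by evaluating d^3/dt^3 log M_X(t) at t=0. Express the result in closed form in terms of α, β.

M_X(t) = (β/(β - t))^α
K_X(t) = log M_X(t) = α*(log(β) - log(β - t))
K′(t) = -α/(-β + t)
K′′(t) = α/(β^2 - 2*β*t + t^2)
K′′′(t) = -2*α/(-β^3 + 3*β^2*t - 3*β*t^2 + t^3)

κ_3 = K′′′(0) = 2*α/β^3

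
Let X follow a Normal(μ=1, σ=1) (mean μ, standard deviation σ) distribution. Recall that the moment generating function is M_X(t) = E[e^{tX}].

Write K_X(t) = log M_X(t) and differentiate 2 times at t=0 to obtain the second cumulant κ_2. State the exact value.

M_X(t) = e^(t^2/2 + t)
K_X(t) = log M_X(t) = t^2/2 + t
dK/dt = t + 1
d^2K/dt^2 = 1

κ_2 = d^2K/dt^2 |_{t=0} = 1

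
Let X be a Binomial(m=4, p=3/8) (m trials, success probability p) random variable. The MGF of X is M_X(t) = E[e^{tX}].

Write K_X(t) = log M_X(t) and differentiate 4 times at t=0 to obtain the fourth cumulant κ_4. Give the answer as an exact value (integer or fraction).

M_X(t) = (3*e^(t)/8 + 5/8)^4
K_X(t) = log M_X(t) = 4*log(3*e^(t)/8 + 5/8)
dK/dt = 12*e^(t)/(3*e^(t) + 5)
d^2K/dt^2 = 60*e^(t)/(9*e^(2*t) + 30*e^(t) + 25)
d^3K/dt^3 = (-180*e^(2*t) + 300*e^(t))/(27*e^(3*t) + 135*e^(2*t) + 225*e^(t) + 125)
d^4K/dt^4 = (540*e^(3*t) - 3600*e^(2*t) + 1500*e^(t))/(81*e^(4*t) + 540*e^(3*t) + 1350*e^(2*t) + 1500*e^(t) + 625)

κ_4 = d^4K/dt^4 |_{t=0} = -195/512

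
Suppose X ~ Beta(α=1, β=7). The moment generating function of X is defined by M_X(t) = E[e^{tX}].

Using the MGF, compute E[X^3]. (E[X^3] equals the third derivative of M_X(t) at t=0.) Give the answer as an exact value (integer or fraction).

E[X^3] = D^3[M](0) = 1/120

M_X(t) = ₁F₁(1; 8; t)
D^3[M](t) = ₁F₁(4; 11; t)/120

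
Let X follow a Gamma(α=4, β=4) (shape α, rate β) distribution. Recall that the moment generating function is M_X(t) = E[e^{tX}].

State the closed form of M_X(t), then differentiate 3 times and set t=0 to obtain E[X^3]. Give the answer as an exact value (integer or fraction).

M_X(t) = 256/(4 - t)^4
M^(3)(t) = -30720/(t^7 - 28*t^6 + 336*t^5 - 2240*t^4 + 8960*t^3 - 21504*t^2 + 28672*t - 16384)

E[X^3] = M^(3)(0) = 15/8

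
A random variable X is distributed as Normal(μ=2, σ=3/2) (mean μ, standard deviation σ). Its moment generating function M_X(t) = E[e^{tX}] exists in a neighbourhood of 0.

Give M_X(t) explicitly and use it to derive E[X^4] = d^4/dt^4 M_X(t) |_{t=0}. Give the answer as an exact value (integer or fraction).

M_X(t) = e^(9*t^2/8 + 2*t)
M′(t) = 9*t*e^(2*t)*e^(9*t^2/8)/4 + 2*e^(2*t)*e^(9*t^2/8)
M′′(t) = 81*t^2*e^(2*t)*e^(9*t^2/8)/16 + 9*t*e^(2*t)*e^(9*t^2/8) + 25*e^(2*t)*e^(9*t^2/8)/4
M′′′(t) = 729*t^3*e^(2*t)*e^(9*t^2/8)/64 + 243*t^2*e^(2*t)*e^(9*t^2/8)/8 + 675*t*e^(2*t)*e^(9*t^2/8)/16 + 43*e^(2*t)*e^(9*t^2/8)/2
M′′′′(t) = 6561*t^4*e^(2*t)*e^(9*t^2/8)/256 + 729*t^3*e^(2*t)*e^(9*t^2/8)/8 + 6075*t^2*e^(2*t)*e^(9*t^2/8)/32 + 387*t*e^(2*t)*e^(9*t^2/8)/2 + 1363*e^(2*t)*e^(9*t^2/8)/16

E[X^4] = M′′′′(0) = 1363/16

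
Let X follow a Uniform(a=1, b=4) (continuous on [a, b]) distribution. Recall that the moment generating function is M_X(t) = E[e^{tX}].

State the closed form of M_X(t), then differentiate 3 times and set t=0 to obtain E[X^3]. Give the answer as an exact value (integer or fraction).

M_X(t) = (e^(4*t) - e^(t))/(3*t)
dM/dt = (4*t*e^(4*t) - t*e^(t) - e^(4*t) + e^(t))/(3*t^2)
d^2M/dt^2 = (16*t^2*e^(4*t) - t^2*e^(t) - 8*t*e^(4*t) + 2*t*e^(t) + 2*e^(4*t) - 2*e^(t))/(3*t^3)
d^3M/dt^3 = (64*t^3*e^(4*t) - t^3*e^(t) - 48*t^2*e^(4*t) + 3*t^2*e^(t) + 24*t*e^(4*t) - 6*t*e^(t) - 6*e^(4*t) + 6*e^(t))/(3*t^4)

E[X^3] = d^3M/dt^3 |_{t=0} = 85/4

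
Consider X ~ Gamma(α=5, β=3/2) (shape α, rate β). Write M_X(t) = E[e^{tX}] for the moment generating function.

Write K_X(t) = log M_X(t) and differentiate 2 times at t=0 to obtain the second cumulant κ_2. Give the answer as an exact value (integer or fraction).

M_X(t) = 243/(32*(3/2 - t)^5)
K_X(t) = log M_X(t) = -5*log(3/2 - t) - 5*log(2) + 5*log(3)
D^2[K](t) = 20/(4*t^2 - 12*t + 9)

κ_2 = D^2[K](0) = 20/9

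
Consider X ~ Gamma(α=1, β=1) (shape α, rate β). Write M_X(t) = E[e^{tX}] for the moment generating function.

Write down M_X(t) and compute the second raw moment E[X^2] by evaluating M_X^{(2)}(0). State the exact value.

E[X^2] = d^2M/dt^2 |_{t=0} = 2

M_X(t) = 1/(1 - t)
dM/dt = 1/(t^2 - 2*t + 1)
d^2M/dt^2 = -2/(t^3 - 3*t^2 + 3*t - 1)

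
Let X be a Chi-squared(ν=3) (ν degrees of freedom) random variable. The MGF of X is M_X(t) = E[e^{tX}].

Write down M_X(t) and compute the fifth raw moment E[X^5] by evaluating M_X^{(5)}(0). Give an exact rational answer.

M_X(t) = (1 - 2*t)^(-3/2)
dM/dt = 3/(4*t^2*√(1 - 2*t) - 4*t*√(1 - 2*t) + √(1 - 2*t))
d^2M/dt^2 = -15/(8*t^3*√(1 - 2*t) - 12*t^2*√(1 - 2*t) + 6*t*√(1 - 2*t) - √(1 - 2*t))
d^3M/dt^3 = 105/(16*t^4*√(1 - 2*t) - 32*t^3*√(1 - 2*t) + 24*t^2*√(1 - 2*t) - 8*t*√(1 - 2*t) + √(1 - 2*t))
d^4M/dt^4 = -945/(32*t^5*√(1 - 2*t) - 80*t^4*√(1 - 2*t) + 80*t^3*√(1 - 2*t) - 40*t^2*√(1 - 2*t) + 10*t*√(1 - 2*t) - √(1 - 2*t))
d^5M/dt^5 = 10395/(64*t^6*√(1 - 2*t) - 192*t^5*√(1 - 2*t) + 240*t^4*√(1 - 2*t) - 160*t^3*√(1 - 2*t) + 60*t^2*√(1 - 2*t) - 12*t*√(1 - 2*t) + √(1 - 2*t))

E[X^5] = d^5M/dt^5 |_{t=0} = 10395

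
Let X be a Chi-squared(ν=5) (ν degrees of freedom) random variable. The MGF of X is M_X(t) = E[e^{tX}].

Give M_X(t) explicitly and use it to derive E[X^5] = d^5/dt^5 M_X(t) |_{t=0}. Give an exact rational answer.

E[X^5] = d^5M/dt^5 |_{t=0} = 45045

M_X(t) = (1 - 2*t)^(-5/2)
dM/dt = -5/(8*t^3*√(1 - 2*t) - 12*t^2*√(1 - 2*t) + 6*t*√(1 - 2*t) - √(1 - 2*t))
d^2M/dt^2 = 35/(16*t^4*√(1 - 2*t) - 32*t^3*√(1 - 2*t) + 24*t^2*√(1 - 2*t) - 8*t*√(1 - 2*t) + √(1 - 2*t))
d^3M/dt^3 = -315/(32*t^5*√(1 - 2*t) - 80*t^4*√(1 - 2*t) + 80*t^3*√(1 - 2*t) - 40*t^2*√(1 - 2*t) + 10*t*√(1 - 2*t) - √(1 - 2*t))
d^4M/dt^4 = 3465/(64*t^6*√(1 - 2*t) - 192*t^5*√(1 - 2*t) + 240*t^4*√(1 - 2*t) - 160*t^3*√(1 - 2*t) + 60*t^2*√(1 - 2*t) - 12*t*√(1 - 2*t) + √(1 - 2*t))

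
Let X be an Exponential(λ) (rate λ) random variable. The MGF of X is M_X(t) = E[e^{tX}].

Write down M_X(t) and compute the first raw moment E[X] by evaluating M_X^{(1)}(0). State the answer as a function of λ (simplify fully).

E[X] = M′(0) = 1/λ

M_X(t) = λ/(λ - t)
M′(t) = λ/(λ^2 - 2*λ*t + t^2)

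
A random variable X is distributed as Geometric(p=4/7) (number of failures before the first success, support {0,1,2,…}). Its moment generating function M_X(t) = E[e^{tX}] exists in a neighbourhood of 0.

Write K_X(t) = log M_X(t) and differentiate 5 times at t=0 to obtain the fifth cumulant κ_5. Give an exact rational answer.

κ_5 = K′′′′′(0) = 7035/128

M_X(t) = 4/(7*(1 - 3*e^(t)/7))
K_X(t) = log M_X(t) = -log(1 - 3*e^(t)/7) - log(7) + 2*log(2)
K′(t) = -3*e^(t)/(3*e^(t) - 7)
K′′(t) = 21*e^(t)/(9*e^(2*t) - 42*e^(t) + 49)
K′′′(t) = (-63*e^(2*t) - 147*e^(t))/(27*e^(3*t) - 189*e^(2*t) + 441*e^(t) - 343)
K′′′′(t) = (189*e^(3*t) + 1764*e^(2*t) + 1029*e^(t))/(81*e^(4*t) - 756*e^(3*t) + 2646*e^(2*t) - 4116*e^(t) + 2401)
K′′′′′(t) = (-567*e^(4*t) - 14553*e^(3*t) - 33957*e^(2*t) - 7203*e^(t))/(243*e^(5*t) - 2835*e^(4*t) + 13230*e^(3*t) - 30870*e^(2*t) + 36015*e^(t) - 16807)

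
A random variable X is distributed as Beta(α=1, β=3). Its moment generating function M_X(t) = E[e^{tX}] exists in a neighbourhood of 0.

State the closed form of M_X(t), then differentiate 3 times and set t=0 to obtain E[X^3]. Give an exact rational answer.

E[X^3] = M′′′(0) = 1/20

M_X(t) = ₁F₁(1; 4; t)
M′(t) = ₁F₁(2; 5; t)/4
M′′(t) = ₁F₁(3; 6; t)/10
M′′′(t) = ₁F₁(4; 7; t)/20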